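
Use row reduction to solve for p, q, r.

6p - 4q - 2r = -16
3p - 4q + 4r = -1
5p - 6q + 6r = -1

Forward elimination on [A|b]:
R2 <- R2 - (1/2)*R1:  [  0  -2   5   7 ]
R3 <- R3 - (5/6)*R1:  [    0  -8/3  23/3  37/3 ]
R3 <- R3 - (4/3)*R2:  [ 0  0  1  3 ]
Row echelon form:
[ 6  -4  -2  |  -16 ]
[ 0  -2   5  |    7 ]
[ 0   0   1  |    3 ]
Back-substitution:
r = (3) / 1 = 3
q = (7 - (5)*(3)) / -2 = 4
p = (-16 - (-4)*(4) - (-2)*(3)) / 6 = 1

(1, 4, 3)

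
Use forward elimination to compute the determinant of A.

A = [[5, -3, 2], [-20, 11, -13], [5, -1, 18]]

Forward elimination:
R2 <- R2 - (-4)*R1:  [  0  -1  -5 ]
R3 <- R3 - (1)*R1:  [  0   2  16 ]
R3 <- R3 - (-2)*R2:  [ 0  0  6 ]
Upper-triangular form:
[ 5  -3   2 ]
[ 0  -1  -5 ]
[ 0   0   6 ]
det(A) = (-1)^0 * (5) * (-1) * (6) = -30  (0 row swaps -> sign +1)

det(A) = -30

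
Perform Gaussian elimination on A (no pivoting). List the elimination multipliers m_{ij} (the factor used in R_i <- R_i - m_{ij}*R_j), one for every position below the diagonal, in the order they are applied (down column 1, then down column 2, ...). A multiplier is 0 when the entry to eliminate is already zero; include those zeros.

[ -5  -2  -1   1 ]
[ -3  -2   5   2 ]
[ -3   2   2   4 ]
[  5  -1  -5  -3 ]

Forward elimination:
R2 <- R2 - (3/5)*R1:  [    0  -4/5  28/5   7/5 ]
R3 <- R3 - (3/5)*R1:  [    0  16/5  13/5  17/5 ]
R4 <- R4 - (-1)*R1:  [  0  -3  -6  -2 ]
R3 <- R3 - (-4)*R2:  [  0   0  25   9 ]
R4 <- R4 - (15/4)*R2:  [     0      0    -27  -29/4 ]
R4 <- R4 - (-27/25)*R3:  [       0        0        0  247/100 ]
Multipliers (in order of application): m_{21} = 3/5, m_{31} = 3/5, m_{41} = -1, m_{32} = -4, m_{42} = 15/4, m_{43} = -27/25

multipliers: 3/5, 3/5, -1, -4, 15/4, -27/25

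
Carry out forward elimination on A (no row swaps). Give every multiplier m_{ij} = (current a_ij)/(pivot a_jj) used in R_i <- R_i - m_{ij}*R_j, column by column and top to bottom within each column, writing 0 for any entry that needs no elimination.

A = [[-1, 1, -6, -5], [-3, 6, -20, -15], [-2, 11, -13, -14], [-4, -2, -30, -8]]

Forward elimination:
R2 <- R2 - (3)*R1:  [  0   3  -2   0 ]
R3 <- R3 - (2)*R1:  [  0   9  -1  -4 ]
R4 <- R4 - (4)*R1:  [  0  -6  -6  12 ]
R3 <- R3 - (3)*R2:  [  0   0   5  -4 ]
R4 <- R4 - (-2)*R2:  [   0    0  -10   12 ]
R4 <- R4 - (-2)*R3:  [ 0  0  0  4 ]
Multipliers (in order of application): m_{21} = 3, m_{31} = 2, m_{41} = 4, m_{32} = 3, m_{42} = -2, m_{43} = -2

multipliers: 3, 2, 4, 3, -2, -2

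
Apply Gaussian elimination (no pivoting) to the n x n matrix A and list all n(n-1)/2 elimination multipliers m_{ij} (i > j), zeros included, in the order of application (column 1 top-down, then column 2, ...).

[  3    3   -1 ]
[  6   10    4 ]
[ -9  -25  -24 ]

Forward elimination:
R2 <- R2 - (2)*R1:  [ 0  4  6 ]
R3 <- R3 - (-3)*R1:  [   0  -16  -27 ]
R3 <- R3 - (-4)*R2:  [  0   0  -3 ]
Multipliers (in order of application): m_{21} = 2, m_{31} = -3, m_{32} = -4

multipliers: 2, -3, -4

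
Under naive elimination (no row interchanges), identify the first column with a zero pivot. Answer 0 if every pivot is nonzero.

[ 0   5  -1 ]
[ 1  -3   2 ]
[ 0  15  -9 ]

first zero-pivot column = 1

Naive forward elimination:
Pivot entry (1,1) is zero but row 2 has 1 in column 1 -> naive elimination stops; a row interchange (e.g. R1 <-> R2) would be required here.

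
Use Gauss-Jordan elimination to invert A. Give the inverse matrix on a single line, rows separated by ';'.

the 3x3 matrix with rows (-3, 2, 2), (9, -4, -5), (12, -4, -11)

inverse = [4/5 7/15 -1/15; 13/10 3/10 1/10; 2/5 2/5 -1/5]

Gauss-Jordan on [A | I]:
R1 <- (1/-3)*R1:  [    1  -2/3  -2/3  |  -1/3     0     0 ]
R2 <- R2 - (9)*R1:  [ 0  2  1  |  3  1  0 ]
R3 <- R3 - (12)*R1:  [  0   4  -3  |   4   0   1 ]
R2 <- (1/2)*R2:  [   0    1  1/2  |  3/2  1/2    0 ]
R1 <- R1 - (-2/3)*R2:  [    1     0  -1/3  |   2/3   1/3     0 ]
R3 <- R3 - (4)*R2:  [  0   0  -5  |  -2  -2   1 ]
R3 <- (1/-5)*R3:  [    0     0     1  |   2/5   2/5  -1/5 ]
R1 <- R1 - (-1/3)*R3:  [     1      0      0  |    4/5   7/15  -1/15 ]
R2 <- R2 - (1/2)*R3:  [     0      1      0  |  13/10   3/10   1/10 ]
Right block of [I | A^{-1}] is the inverse:
[   4/5  7/15  -1/15 ]
[ 13/10  3/10   1/10 ]
[   2/5   2/5   -1/5 ]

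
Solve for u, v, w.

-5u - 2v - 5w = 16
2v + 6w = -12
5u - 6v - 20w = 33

Forward elimination on [A|b]:
R3 <- R3 - (-1)*R1:  [   0   -8  -25   49 ]
R3 <- R3 - (-4)*R2:  [  0   0  -1   1 ]
Row echelon form:
[ -5  -2  -5  |   16 ]
[  0   2   6  |  -12 ]
[  0   0  -1  |    1 ]
Back-substitution:
w = (1) / -1 = -1
v = (-12 - (6)*(-1)) / 2 = -3
u = (16 - (-2)*(-3) - (-5)*(-1)) / -5 = -1

(-1, -3, -1)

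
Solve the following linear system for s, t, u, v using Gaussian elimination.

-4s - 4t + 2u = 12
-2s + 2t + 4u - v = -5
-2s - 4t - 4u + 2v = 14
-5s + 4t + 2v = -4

(-2, -2, -2, -3)

Forward elimination on [A|b]:
R2 <- R2 - (1/2)*R1:  [   0    4    3   -1  -11 ]
R3 <- R3 - (1/2)*R1:  [  0  -2  -5   2   8 ]
R4 <- R4 - (5/4)*R1:  [    0     9  -5/2     2   -19 ]
R3 <- R3 - (-1/2)*R2:  [    0     0  -7/2   3/2   5/2 ]
R4 <- R4 - (9/4)*R2:  [     0      0  -37/4   17/4   23/4 ]
R4 <- R4 - (37/14)*R3:  [    0     0     0   2/7  -6/7 ]
Row echelon form:
[ -4  -4     2    0  |    12 ]
[  0   4     3   -1  |   -11 ]
[  0   0  -7/2  3/2  |   5/2 ]
[  0   0     0  2/7  |  -6/7 ]
Back-substitution:
v = (-6/7) / (2/7) = -3
u = (5/2 - (3/2)*(-3)) / (-7/2) = -2
t = (-11 - (3)*(-2) - (-1)*(-3)) / 4 = -2
s = (12 - (-4)*(-2) - (2)*(-2)) / -4 = -2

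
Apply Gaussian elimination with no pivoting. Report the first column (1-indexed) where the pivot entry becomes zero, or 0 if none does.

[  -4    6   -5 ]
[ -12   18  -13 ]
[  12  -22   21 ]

Naive forward elimination:
R2 <- R2 - (3)*R1:  [ 0  0  2 ]
R3 <- R3 - (-3)*R1:  [  0  -4   6 ]
Matrix at this point:
[ -4   6  -5 ]
[  0   0   2 ]
[  0  -4   6 ]
Pivot entry (2,2) is zero but row 3 has -4 in column 2 -> naive elimination stops; a row interchange (e.g. R2 <-> R3) would be required here.

first zero-pivot column = 2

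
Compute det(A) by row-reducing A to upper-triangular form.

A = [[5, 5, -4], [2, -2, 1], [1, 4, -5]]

Forward elimination:
R2 <- R2 - (2/5)*R1:  [    0    -4  13/5 ]
R3 <- R3 - (1/5)*R1:  [     0      3  -21/5 ]
R3 <- R3 - (-3/4)*R2:  [    0     0  -9/4 ]
Upper-triangular form:
[ 5   5    -4 ]
[ 0  -4  13/5 ]
[ 0   0  -9/4 ]
det(A) = (-1)^0 * (5) * (-4) * (-9/4) = 45  (0 row swaps -> sign +1)

det(A) = 45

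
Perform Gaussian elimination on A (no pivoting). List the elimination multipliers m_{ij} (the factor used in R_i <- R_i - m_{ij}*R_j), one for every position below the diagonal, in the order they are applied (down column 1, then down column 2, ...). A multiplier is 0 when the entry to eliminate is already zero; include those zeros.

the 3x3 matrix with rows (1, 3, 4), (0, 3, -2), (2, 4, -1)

multipliers: 0, 2, -2/3

Forward elimination:
R2: entry in column 1 is already 0 -> m_{21} = 0 (no row operation needed)
R3 <- R3 - (2)*R1:  [  0  -2  -9 ]
R3 <- R3 - (-2/3)*R2:  [     0      0  -31/3 ]
Multipliers (in order of application): m_{21} = 0, m_{31} = 2, m_{32} = -2/3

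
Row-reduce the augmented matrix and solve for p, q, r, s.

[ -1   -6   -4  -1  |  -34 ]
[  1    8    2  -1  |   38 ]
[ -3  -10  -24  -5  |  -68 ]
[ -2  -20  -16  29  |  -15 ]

Forward elimination on [A|b]:
R2 <- R2 - (-1)*R1:  [  0   2  -2  -2   4 ]
R3 <- R3 - (3)*R1:  [   0    8  -12   -2   34 ]
R4 <- R4 - (2)*R1:  [  0  -8  -8  31  53 ]
R3 <- R3 - (4)*R2:  [  0   0  -4   6  18 ]
R4 <- R4 - (-4)*R2:  [   0    0  -16   23   69 ]
R4 <- R4 - (4)*R3:  [  0   0   0  -1  -3 ]
Row echelon form:
[ -1  -6  -4  -1  |  -34 ]
[  0   2  -2  -2  |    4 ]
[  0   0  -4   6  |   18 ]
[  0   0   0  -1  |   -3 ]
Back-substitution:
s = (-3) / -1 = 3
r = (18 - (6)*(3)) / -4 = 0
q = (4 - (-2)*(0) - (-2)*(3)) / 2 = 5
p = (-34 - (-6)*(5) - (-4)*(0) - (-1)*(3)) / -1 = 1

(1, 5, 0, 3)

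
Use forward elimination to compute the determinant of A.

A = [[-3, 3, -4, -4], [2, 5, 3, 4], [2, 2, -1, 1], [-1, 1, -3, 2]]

det(A) = 355

Forward elimination:
R2 <- R2 - (-2/3)*R1:  [   0    7  1/3  4/3 ]
R3 <- R3 - (-2/3)*R1:  [     0      4  -11/3   -5/3 ]
R4 <- R4 - (1/3)*R1:  [    0     0  -5/3  10/3 ]
R3 <- R3 - (4/7)*R2:  [     0      0  -27/7  -17/7 ]
R4 <- R4 - (35/81)*R3:  [      0       0       0  355/81 ]
Upper-triangular form:
[ -3  3     -4      -4 ]
[  0  7    1/3     4/3 ]
[  0  0  -27/7   -17/7 ]
[  0  0      0  355/81 ]
det(A) = (-1)^0 * (-3) * (7) * (-27/7) * (355/81) = 355  (0 row swaps -> sign +1)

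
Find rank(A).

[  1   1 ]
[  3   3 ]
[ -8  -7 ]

Row reduction:
R2 <- R2 - (3)*R1:  [ 0  0 ]
R3 <- R3 - (-8)*R1:  [ 0  1 ]
R2 <-> R3   (pivot in column 2 was zero)
[ 1  1 ]
[ 0  1 ]
[ 0  0 ]
Row echelon form:
[ 1  1 ]
[ 0  1 ]
[ 0  0 ]
Nonzero rows / pivot columns: 2

rank(A) = 2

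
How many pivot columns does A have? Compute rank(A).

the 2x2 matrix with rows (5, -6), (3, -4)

Row reduction:
R2 <- R2 - (3/5)*R1:  [    0  -2/5 ]
Row echelon form:
[ 5    -6 ]
[ 0  -2/5 ]
Nonzero rows / pivot columns: 2

rank(A) = 2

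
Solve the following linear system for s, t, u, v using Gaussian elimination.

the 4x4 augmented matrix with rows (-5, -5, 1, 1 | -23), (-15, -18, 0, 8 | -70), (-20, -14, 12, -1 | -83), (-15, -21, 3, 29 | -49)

(4, 1, 1, 1)

Forward elimination on [A|b]:
R2 <- R2 - (3)*R1:  [  0  -3  -3   5  -1 ]
R3 <- R3 - (4)*R1:  [  0   6   8  -5   9 ]
R4 <- R4 - (3)*R1:  [  0  -6   0  26  20 ]
R3 <- R3 - (-2)*R2:  [ 0  0  2  5  7 ]
R4 <- R4 - (2)*R2:  [  0   0   6  16  22 ]
R4 <- R4 - (3)*R3:  [ 0  0  0  1  1 ]
Row echelon form:
[ -5  -5   1  1  |  -23 ]
[  0  -3  -3  5  |   -1 ]
[  0   0   2  5  |    7 ]
[  0   0   0  1  |    1 ]
Back-substitution:
v = (1) / 1 = 1
u = (7 - (5)*(1)) / 2 = 1
t = (-1 - (-3)*(1) - (5)*(1)) / -3 = 1
s = (-23 - (-5)*(1) - (1)*(1) - (1)*(1)) / -5 = 4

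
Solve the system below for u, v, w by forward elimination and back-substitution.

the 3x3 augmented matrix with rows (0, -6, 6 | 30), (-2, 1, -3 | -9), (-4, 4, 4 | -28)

Forward elimination on [A|b]:
R1 <-> R2   (pivot in column 1 was zero)
[ -2   1  -3   -9 ]
[  0  -6   6   30 ]
[ -4   4   4  -28 ]
R3 <- R3 - (2)*R1:  [   0    2   10  -10 ]
R3 <- R3 - (-1/3)*R2:  [  0   0  12   0 ]
Row echelon form:
[ -2   1  -3  |  -9 ]
[  0  -6   6  |  30 ]
[  0   0  12  |   0 ]
Back-substitution:
w = (0) / 12 = 0
v = (30 - (6)*(0)) / -6 = -5
u = (-9 - (1)*(-5) - (-3)*(0)) / -2 = 2

(2, -5, 0)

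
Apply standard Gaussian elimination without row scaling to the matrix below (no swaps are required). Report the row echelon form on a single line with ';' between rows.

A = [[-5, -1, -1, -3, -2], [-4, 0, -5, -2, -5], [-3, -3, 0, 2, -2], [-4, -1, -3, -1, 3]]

REF = [-5 -1 -1 -3 -2; 0 4/5 -21/5 2/5 -17/5; 0 0 -12 5 -11; 0 0 0 7/48 323/48]

Forward elimination:
R2 <- R2 - (4/5)*R1:  [     0    4/5  -21/5    2/5  -17/5 ]
R3 <- R3 - (3/5)*R1:  [     0  -12/5    3/5   19/5   -4/5 ]
R4 <- R4 - (4/5)*R1:  [     0   -1/5  -11/5    7/5   23/5 ]
R3 <- R3 - (-3)*R2:  [   0    0  -12    5  -11 ]
R4 <- R4 - (-1/4)*R2:  [     0      0  -13/4    3/2   15/4 ]
R4 <- R4 - (13/48)*R3:  [      0       0       0    7/48  323/48 ]
Row echelon form:
[ -5   -1     -1    -3      -2 ]
[  0  4/5  -21/5   2/5   -17/5 ]
[  0    0    -12     5     -11 ]
[  0    0      0  7/48  323/48 ]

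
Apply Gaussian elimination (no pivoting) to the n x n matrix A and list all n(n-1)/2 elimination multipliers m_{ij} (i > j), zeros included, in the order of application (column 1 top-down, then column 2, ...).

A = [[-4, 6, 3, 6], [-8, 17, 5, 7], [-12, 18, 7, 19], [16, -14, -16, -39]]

Forward elimination:
R2 <- R2 - (2)*R1:  [  0   5  -1  -5 ]
R3 <- R3 - (3)*R1:  [  0   0  -2   1 ]
R4 <- R4 - (-4)*R1:  [   0   10   -4  -15 ]
R3: entry in column 2 is already 0 -> m_{32} = 0 (no row operation needed)
R4 <- R4 - (2)*R2:  [  0   0  -2  -5 ]
R4 <- R4 - (1)*R3:  [  0   0   0  -6 ]
Multipliers (in order of application): m_{21} = 2, m_{31} = 3, m_{41} = -4, m_{32} = 0, m_{42} = 2, m_{43} = 1

multipliers: 2, 3, -4, 0, 2, 1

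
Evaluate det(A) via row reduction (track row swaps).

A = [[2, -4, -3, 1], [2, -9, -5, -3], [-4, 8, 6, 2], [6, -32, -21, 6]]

Forward elimination:
R2 <- R2 - (1)*R1:  [  0  -5  -2  -4 ]
R3 <- R3 - (-2)*R1:  [ 0  0  0  4 ]
R4 <- R4 - (3)*R1:  [   0  -20  -12    3 ]
R4 <- R4 - (4)*R2:  [  0   0  -4  19 ]
R3 <-> R4   (pivot in column 3 was zero)
[ 2  -4  -3   1 ]
[ 0  -5  -2  -4 ]
[ 0   0  -4  19 ]
[ 0   0   0   4 ]
Upper-triangular form:
[ 2  -4  -3   1 ]
[ 0  -5  -2  -4 ]
[ 0   0  -4  19 ]
[ 0   0   0   4 ]
det(A) = (-1)^1 * (2) * (-5) * (-4) * (4) = -160  (1 row swap -> sign -1)

det(A) = -160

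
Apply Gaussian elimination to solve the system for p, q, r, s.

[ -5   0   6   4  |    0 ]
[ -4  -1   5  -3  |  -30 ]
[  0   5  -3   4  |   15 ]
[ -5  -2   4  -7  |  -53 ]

Forward elimination on [A|b]:
R2 <- R2 - (4/5)*R1:  [     0     -1    1/5  -31/5    -30 ]
R4 <- R4 - (1)*R1:  [   0   -2   -2  -11  -53 ]
R3 <- R3 - (-5)*R2:  [    0     0    -2   -27  -135 ]
R4 <- R4 - (2)*R2:  [     0      0  -12/5    7/5      7 ]
R4 <- R4 - (6/5)*R3:  [     0      0      0  169/5    169 ]
Row echelon form:
[ -5   0    6      4  |     0 ]
[  0  -1  1/5  -31/5  |   -30 ]
[  0   0   -2    -27  |  -135 ]
[  0   0    0  169/5  |   169 ]
Back-substitution:
s = (169) / (169/5) = 5
r = (-135 - (-27)*(5)) / -2 = 0
q = (-30 - (1/5)*(0) - (-31/5)*(5)) / -1 = -1
p = (0 - (6)*(0) - (4)*(5)) / -5 = 4

(4, -1, 0, 5)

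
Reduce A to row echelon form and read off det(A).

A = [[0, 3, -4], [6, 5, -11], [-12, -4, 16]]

det(A) = -36

Forward elimination:
R1 <-> R2   (pivot in column 1 was zero)
[   6   5  -11 ]
[   0   3   -4 ]
[ -12  -4   16 ]
R3 <- R3 - (-2)*R1:  [  0   6  -6 ]
R3 <- R3 - (2)*R2:  [ 0  0  2 ]
Upper-triangular form:
[ 6  5  -11 ]
[ 0  3   -4 ]
[ 0  0    2 ]
det(A) = (-1)^1 * (6) * (3) * (2) = -36  (1 row swap -> sign -1)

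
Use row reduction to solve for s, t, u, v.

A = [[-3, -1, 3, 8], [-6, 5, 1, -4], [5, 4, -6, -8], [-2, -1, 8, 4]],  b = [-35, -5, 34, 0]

(4, 0, 3, -4)

Forward elimination on [A|b]:
R2 <- R2 - (2)*R1:  [   0    7   -5  -20   65 ]
R3 <- R3 - (-5/3)*R1:  [     0    7/3     -1   16/3  -73/3 ]
R4 <- R4 - (2/3)*R1:  [    0  -1/3     6  -4/3  70/3 ]
R3 <- R3 - (1/3)*R2:  [   0    0  2/3   12  -46 ]
R4 <- R4 - (-1/21)*R2:  [      0       0  121/21   -16/7   185/7 ]
R4 <- R4 - (121/14)*R3:  [    0     0     0  -106   424 ]
Row echelon form:
[ -3  -1    3     8  |  -35 ]
[  0   7   -5   -20  |   65 ]
[  0   0  2/3    12  |  -46 ]
[  0   0    0  -106  |  424 ]
Back-substitution:
v = (424) / -106 = -4
u = (-46 - (12)*(-4)) / (2/3) = 3
t = (65 - (-5)*(3) - (-20)*(-4)) / 7 = 0
s = (-35 - (-1)*(0) - (3)*(3) - (8)*(-4)) / -3 = 4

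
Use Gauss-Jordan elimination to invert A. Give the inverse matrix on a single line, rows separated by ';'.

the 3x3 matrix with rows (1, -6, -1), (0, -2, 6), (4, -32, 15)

Gauss-Jordan on [A | I]:
R3 <- R3 - (4)*R1:  [  0  -8  19  |  -4   0   1 ]
R2 <- (1/-2)*R2:  [    0     1    -3  |     0  -1/2     0 ]
R1 <- R1 - (-6)*R2:  [   1    0  -19  |    1   -3    0 ]
R3 <- R3 - (-8)*R2:  [  0   0  -5  |  -4  -4   1 ]
R3 <- (1/-5)*R3:  [    0     0     1  |   4/5   4/5  -1/5 ]
R1 <- R1 - (-19)*R3:  [     1      0      0  |   81/5   61/5  -19/5 ]
R2 <- R2 - (-3)*R3:  [     0      1      0  |   12/5  19/10   -3/5 ]
Right block of [I | A^{-1}] is the inverse:
[ 81/5   61/5  -19/5 ]
[ 12/5  19/10   -3/5 ]
[  4/5    4/5   -1/5 ]

inverse = [81/5 61/5 -19/5; 12/5 19/10 -3/5; 4/5 4/5 -1/5]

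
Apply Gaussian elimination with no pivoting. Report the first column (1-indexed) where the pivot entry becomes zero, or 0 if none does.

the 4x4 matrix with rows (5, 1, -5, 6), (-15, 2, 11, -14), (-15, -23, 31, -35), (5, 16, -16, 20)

Naive forward elimination:
R2 <- R2 - (-3)*R1:  [  0   5  -4   4 ]
R3 <- R3 - (-3)*R1:  [   0  -20   16  -17 ]
R4 <- R4 - (1)*R1:  [   0   15  -11   14 ]
R3 <- R3 - (-4)*R2:  [  0   0   0  -1 ]
R4 <- R4 - (3)*R2:  [ 0  0  1  2 ]
Matrix at this point:
[ 5  1  -5   6 ]
[ 0  5  -4   4 ]
[ 0  0   0  -1 ]
[ 0  0   1   2 ]
Pivot entry (3,3) is zero but row 4 has 1 in column 3 -> naive elimination stops; a row interchange (e.g. R3 <-> R4) would be required here.

first zero-pivot column = 3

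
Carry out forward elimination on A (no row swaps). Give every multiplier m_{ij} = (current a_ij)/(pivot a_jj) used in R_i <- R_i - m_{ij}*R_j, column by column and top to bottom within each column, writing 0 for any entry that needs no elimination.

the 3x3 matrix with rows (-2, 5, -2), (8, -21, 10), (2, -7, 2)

multipliers: -4, -1, 2

Forward elimination:
R2 <- R2 - (-4)*R1:  [  0  -1   2 ]
R3 <- R3 - (-1)*R1:  [  0  -2   0 ]
R3 <- R3 - (2)*R2:  [  0   0  -4 ]
Multipliers (in order of application): m_{21} = -4, m_{31} = -1, m_{32} = 2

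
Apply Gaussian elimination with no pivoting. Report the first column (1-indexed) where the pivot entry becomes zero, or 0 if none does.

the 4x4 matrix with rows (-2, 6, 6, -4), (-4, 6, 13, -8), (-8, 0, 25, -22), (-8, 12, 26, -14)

Naive forward elimination:
R2 <- R2 - (2)*R1:  [  0  -6   1   0 ]
R3 <- R3 - (4)*R1:  [   0  -24    1   -6 ]
R4 <- R4 - (4)*R1:  [   0  -12    2    2 ]
R3 <- R3 - (4)*R2:  [  0   0  -3  -6 ]
R4 <- R4 - (2)*R2:  [ 0  0  0  2 ]
All pivots nonzero; naive elimination completes without hitting a zero pivot.

first zero-pivot column = 0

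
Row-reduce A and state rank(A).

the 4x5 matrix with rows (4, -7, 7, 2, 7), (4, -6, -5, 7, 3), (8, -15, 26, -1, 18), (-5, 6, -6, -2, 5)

rank(A) = 3

Row reduction:
R2 <- R2 - (1)*R1:  [   0    1  -12    5   -4 ]
R3 <- R3 - (2)*R1:  [  0  -1  12  -5   4 ]
R4 <- R4 - (-5/4)*R1:  [     0  -11/4   11/4    1/2   55/4 ]
R3 <- R3 - (-1)*R2:  [ 0  0  0  0  0 ]
R4 <- R4 - (-11/4)*R2:  [      0       0  -121/4    57/4    11/4 ]
R3 <-> R4   (pivot in column 3 was zero)
[ 4  -7       7     2     7 ]
[ 0   1     -12     5    -4 ]
[ 0   0  -121/4  57/4  11/4 ]
[ 0   0       0     0     0 ]
Row echelon form:
[ 4  -7       7     2     7 ]
[ 0   1     -12     5    -4 ]
[ 0   0  -121/4  57/4  11/4 ]
[ 0   0       0     0     0 ]
Nonzero rows / pivot columns: 3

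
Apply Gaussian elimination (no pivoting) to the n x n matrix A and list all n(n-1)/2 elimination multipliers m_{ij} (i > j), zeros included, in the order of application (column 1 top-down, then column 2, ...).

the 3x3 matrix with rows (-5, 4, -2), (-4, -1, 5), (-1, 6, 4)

multipliers: 4/5, 1/5, -26/21

Forward elimination:
R2 <- R2 - (4/5)*R1:  [     0  -21/5   33/5 ]
R3 <- R3 - (1/5)*R1:  [    0  26/5  22/5 ]
R3 <- R3 - (-26/21)*R2:  [    0     0  88/7 ]
Multipliers (in order of application): m_{21} = 4/5, m_{31} = 1/5, m_{32} = -26/21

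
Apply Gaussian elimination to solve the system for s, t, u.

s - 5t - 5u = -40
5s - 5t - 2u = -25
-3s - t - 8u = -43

(0, 3, 5)

Forward elimination on [A|b]:
R2 <- R2 - (5)*R1:  [   0   20   23  175 ]
R3 <- R3 - (-3)*R1:  [    0   -16   -23  -163 ]
R3 <- R3 - (-4/5)*R2:  [     0      0  -23/5    -23 ]
Row echelon form:
[ 1  -5     -5  |  -40 ]
[ 0  20     23  |  175 ]
[ 0   0  -23/5  |  -23 ]
Back-substitution:
u = (-23) / (-23/5) = 5
t = (175 - (23)*(5)) / 20 = 3
s = (-40 - (-5)*(3) - (-5)*(5)) / 1 = 0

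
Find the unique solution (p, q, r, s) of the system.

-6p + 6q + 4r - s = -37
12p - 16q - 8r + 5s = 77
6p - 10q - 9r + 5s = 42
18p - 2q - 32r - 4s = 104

(3, -3, -1, -3)

Forward elimination on [A|b]:
R2 <- R2 - (-2)*R1:  [  0  -4   0   3   3 ]
R3 <- R3 - (-1)*R1:  [  0  -4  -5   4   5 ]
R4 <- R4 - (-3)*R1:  [   0   16  -20   -7   -7 ]
R3 <- R3 - (1)*R2:  [  0   0  -5   1   2 ]
R4 <- R4 - (-4)*R2:  [   0    0  -20    5    5 ]
R4 <- R4 - (4)*R3:  [  0   0   0   1  -3 ]
Row echelon form:
[ -6   6   4  -1  |  -37 ]
[  0  -4   0   3  |    3 ]
[  0   0  -5   1  |    2 ]
[  0   0   0   1  |   -3 ]
Back-substitution:
s = (-3) / 1 = -3
r = (2 - (1)*(-3)) / -5 = -1
q = (3 - (3)*(-3)) / -4 = -3
p = (-37 - (6)*(-3) - (4)*(-1) - (-1)*(-3)) / -6 = 3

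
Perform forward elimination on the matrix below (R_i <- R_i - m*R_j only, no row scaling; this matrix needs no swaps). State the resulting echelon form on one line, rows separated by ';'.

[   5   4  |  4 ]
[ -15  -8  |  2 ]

Forward elimination:
R2 <- R2 - (-3)*R1:  [  0   4  14 ]
Row echelon form:
[ 5  4  |   4 ]
[ 0  4  |  14 ]

REF = [5 4 4; 0 4 14]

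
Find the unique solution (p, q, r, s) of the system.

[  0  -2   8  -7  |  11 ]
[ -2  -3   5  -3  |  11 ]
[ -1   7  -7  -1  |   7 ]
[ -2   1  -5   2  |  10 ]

(-2, -4, -4, -5)

Forward elimination on [A|b]:
R1 <-> R2   (pivot in column 1 was zero)
[ -2  -3   5  -3  11 ]
[  0  -2   8  -7  11 ]
[ -1   7  -7  -1   7 ]
[ -2   1  -5   2  10 ]
R3 <- R3 - (1/2)*R1:  [     0   17/2  -19/2    1/2    3/2 ]
R4 <- R4 - (1)*R1:  [   0    4  -10    5   -1 ]
R3 <- R3 - (-17/4)*R2:  [      0       0    49/2  -117/4   193/4 ]
R4 <- R4 - (-2)*R2:  [  0   0   6  -9  21 ]
R4 <- R4 - (12/49)*R3:  [      0       0       0  -90/49  450/49 ]
Row echelon form:
[ -2  -3     5      -3  |      11 ]
[  0  -2     8      -7  |      11 ]
[  0   0  49/2  -117/4  |   193/4 ]
[  0   0     0  -90/49  |  450/49 ]
Back-substitution:
s = (450/49) / (-90/49) = -5
r = (193/4 - (-117/4)*(-5)) / (49/2) = -4
q = (11 - (8)*(-4) - (-7)*(-5)) / -2 = -4
p = (11 - (-3)*(-4) - (5)*(-4) - (-3)*(-5)) / -2 = -2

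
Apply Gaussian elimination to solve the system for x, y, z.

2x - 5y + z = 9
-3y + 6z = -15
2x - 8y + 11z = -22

(-1, -3, -4)

Forward elimination on [A|b]:
R3 <- R3 - (1)*R1:  [   0   -3   10  -31 ]
R3 <- R3 - (1)*R2:  [   0    0    4  -16 ]
Row echelon form:
[ 2  -5  1  |    9 ]
[ 0  -3  6  |  -15 ]
[ 0   0  4  |  -16 ]
Back-substitution:
z = (-16) / 4 = -4
y = (-15 - (6)*(-4)) / -3 = -3
x = (9 - (-5)*(-3) - (1)*(-4)) / 2 = -1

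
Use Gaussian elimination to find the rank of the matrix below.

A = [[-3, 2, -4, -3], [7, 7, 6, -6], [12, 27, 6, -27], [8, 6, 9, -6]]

Row reduction:
R2 <- R2 - (-7/3)*R1:  [     0   35/3  -10/3    -13 ]
R3 <- R3 - (-4)*R1:  [   0   35  -10  -39 ]
R4 <- R4 - (-8/3)*R1:  [    0  34/3  -5/3   -14 ]
R3 <- R3 - (3)*R2:  [ 0  0  0  0 ]
R4 <- R4 - (34/35)*R2:  [      0       0    11/7  -48/35 ]
R3 <-> R4   (pivot in column 3 was zero)
[ -3     2     -4      -3 ]
[  0  35/3  -10/3     -13 ]
[  0     0   11/7  -48/35 ]
[  0     0      0       0 ]
Row echelon form:
[ -3     2     -4      -3 ]
[  0  35/3  -10/3     -13 ]
[  0     0   11/7  -48/35 ]
[  0     0      0       0 ]
Nonzero rows / pivot columns: 3

rank(A) = 3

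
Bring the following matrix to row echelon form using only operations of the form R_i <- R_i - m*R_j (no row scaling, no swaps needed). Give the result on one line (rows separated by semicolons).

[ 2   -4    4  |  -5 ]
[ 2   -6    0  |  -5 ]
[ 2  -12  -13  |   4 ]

Forward elimination:
R2 <- R2 - (1)*R1:  [  0  -2  -4   0 ]
R3 <- R3 - (1)*R1:  [   0   -8  -17    9 ]
R3 <- R3 - (4)*R2:  [  0   0  -1   9 ]
Row echelon form:
[ 2  -4   4  |  -5 ]
[ 0  -2  -4  |   0 ]
[ 0   0  -1  |   9 ]

REF = [2 -4 4 -5; 0 -2 -4 0; 0 0 -1 9]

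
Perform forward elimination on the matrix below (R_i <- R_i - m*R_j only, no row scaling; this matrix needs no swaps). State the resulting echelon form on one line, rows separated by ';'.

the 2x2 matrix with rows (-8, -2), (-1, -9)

REF = [-8 -2; 0 -35/4]

Forward elimination:
R2 <- R2 - (1/8)*R1:  [     0  -35/4 ]
Row echelon form:
[ -8     -2 ]
[  0  -35/4 ]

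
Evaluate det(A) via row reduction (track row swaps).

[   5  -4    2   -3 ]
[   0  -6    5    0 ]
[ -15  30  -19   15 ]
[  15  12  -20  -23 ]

Forward elimination:
R3 <- R3 - (-3)*R1:  [   0   18  -13    6 ]
R4 <- R4 - (3)*R1:  [   0   24  -26  -14 ]
R3 <- R3 - (-3)*R2:  [ 0  0  2  6 ]
R4 <- R4 - (-4)*R2:  [   0    0   -6  -14 ]
R4 <- R4 - (-3)*R3:  [ 0  0  0  4 ]
Upper-triangular form:
[ 5  -4  2  -3 ]
[ 0  -6  5   0 ]
[ 0   0  2   6 ]
[ 0   0  0   4 ]
det(A) = (-1)^0 * (5) * (-6) * (2) * (4) = -240  (0 row swaps -> sign +1)

det(A) = -240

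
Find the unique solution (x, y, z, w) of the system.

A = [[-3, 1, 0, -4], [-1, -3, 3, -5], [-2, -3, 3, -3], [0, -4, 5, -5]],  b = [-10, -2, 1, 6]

(1, 1, 4, 2)

Forward elimination on [A|b]:
R2 <- R2 - (1/3)*R1:  [     0  -10/3      3  -11/3    4/3 ]
R3 <- R3 - (2/3)*R1:  [     0  -11/3      3   -1/3   23/3 ]
R3 <- R3 - (11/10)*R2:  [     0      0  -3/10  37/10   31/5 ]
R4 <- R4 - (6/5)*R2:  [    0     0   7/5  -3/5  22/5 ]
R4 <- R4 - (-14/3)*R3:  [     0      0      0   50/3  100/3 ]
Row echelon form:
[ -3      1      0     -4  |    -10 ]
[  0  -10/3      3  -11/3  |    4/3 ]
[  0      0  -3/10  37/10  |   31/5 ]
[  0      0      0   50/3  |  100/3 ]
Back-substitution:
w = (100/3) / (50/3) = 2
z = (31/5 - (37/10)*(2)) / (-3/10) = 4
y = (4/3 - (3)*(4) - (-11/3)*(2)) / (-10/3) = 1
x = (-10 - (1)*(1) - (-4)*(2)) / -3 = 1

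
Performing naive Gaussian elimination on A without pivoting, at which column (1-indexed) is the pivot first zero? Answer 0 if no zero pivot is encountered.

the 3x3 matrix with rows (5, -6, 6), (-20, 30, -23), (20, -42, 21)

first zero-pivot column = 3

Naive forward elimination:
R2 <- R2 - (-4)*R1:  [ 0  6  1 ]
R3 <- R3 - (4)*R1:  [   0  -18   -3 ]
R3 <- R3 - (-3)*R2:  [ 0  0  0 ]
Matrix at this point:
[ 5  -6  6 ]
[ 0   6  1 ]
[ 0   0  0 ]
Pivot entry (3,3) in the last row is zero and there are no rows below to swap with -> zero pivot in column 3 (A is singular).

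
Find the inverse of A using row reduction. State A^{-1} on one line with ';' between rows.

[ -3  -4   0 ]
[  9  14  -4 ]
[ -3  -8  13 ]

inverse = [-5 -26/15 -8/15; 7/2 13/10 2/5; 1 2/5 1/5]

Gauss-Jordan on [A | I]:
R1 <- (1/-3)*R1:  [    1   4/3     0  |  -1/3     0     0 ]
R2 <- R2 - (9)*R1:  [  0   2  -4  |   3   1   0 ]
R3 <- R3 - (-3)*R1:  [  0  -4  13  |  -1   0   1 ]
R2 <- (1/2)*R2:  [   0    1   -2  |  3/2  1/2    0 ]
R1 <- R1 - (4/3)*R2:  [    1     0   8/3  |  -7/3  -2/3     0 ]
R3 <- R3 - (-4)*R2:  [ 0  0  5  |  5  2  1 ]
R3 <- (1/5)*R3:  [   0    0    1  |    1  2/5  1/5 ]
R1 <- R1 - (8/3)*R3:  [      1       0       0  |      -5  -26/15   -8/15 ]
R2 <- R2 - (-2)*R3:  [     0      1      0  |    7/2  13/10    2/5 ]
Right block of [I | A^{-1}] is the inverse:
[  -5  -26/15  -8/15 ]
[ 7/2   13/10    2/5 ]
[   1     2/5    1/5 ]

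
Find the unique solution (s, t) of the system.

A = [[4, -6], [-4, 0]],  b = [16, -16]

Forward elimination on [A|b]:
R2 <- R2 - (-1)*R1:  [  0  -6   0 ]
Row echelon form:
[ 4  -6  |  16 ]
[ 0  -6  |   0 ]
Back-substitution:
t = (0) / -6 = 0
s = (16 - (-6)*(0)) / 4 = 4

(4, 0)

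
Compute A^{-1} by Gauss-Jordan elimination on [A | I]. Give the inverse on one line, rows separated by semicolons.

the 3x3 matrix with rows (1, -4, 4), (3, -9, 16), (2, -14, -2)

Gauss-Jordan on [A | I]:
R2 <- R2 - (3)*R1:  [  0   3   4  |  -3   1   0 ]
R3 <- R3 - (2)*R1:  [   0   -6  -10  |   -2    0    1 ]
R2 <- (1/3)*R2:  [   0    1  4/3  |   -1  1/3    0 ]
R1 <- R1 - (-4)*R2:  [    1     0  28/3  |    -3   4/3     0 ]
R3 <- R3 - (-6)*R2:  [  0   0  -2  |  -8   2   1 ]
R3 <- (1/-2)*R3:  [    0     0     1  |     4    -1  -1/2 ]
R1 <- R1 - (28/3)*R3:  [      1       0       0  |  -121/3    32/3    14/3 ]
R2 <- R2 - (4/3)*R3:  [     0      1      0  |  -19/3    5/3    2/3 ]
Right block of [I | A^{-1}] is the inverse:
[ -121/3  32/3  14/3 ]
[  -19/3   5/3   2/3 ]
[      4    -1  -1/2 ]

inverse = [-121/3 32/3 14/3; -19/3 5/3 2/3; 4 -1 -1/2]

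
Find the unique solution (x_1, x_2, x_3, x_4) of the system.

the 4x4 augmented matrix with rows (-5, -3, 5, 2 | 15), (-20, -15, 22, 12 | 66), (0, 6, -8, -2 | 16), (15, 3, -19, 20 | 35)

(-5, -2, -4, 2)

Forward elimination on [A|b]:
R2 <- R2 - (4)*R1:  [  0  -3   2   4   6 ]
R4 <- R4 - (-3)*R1:  [  0  -6  -4  26  80 ]
R3 <- R3 - (-2)*R2:  [  0   0  -4   6  28 ]
R4 <- R4 - (2)*R2:  [  0   0  -8  18  68 ]
R4 <- R4 - (2)*R3:  [  0   0   0   6  12 ]
Row echelon form:
[ -5  -3   5  2  |  15 ]
[  0  -3   2  4  |   6 ]
[  0   0  -4  6  |  28 ]
[  0   0   0  6  |  12 ]
Back-substitution:
x_4 = (12) / 6 = 2
x_3 = (28 - (6)*(2)) / -4 = -4
x_2 = (6 - (2)*(-4) - (4)*(2)) / -3 = -2
x_1 = (15 - (-3)*(-2) - (5)*(-4) - (2)*(2)) / -5 = -5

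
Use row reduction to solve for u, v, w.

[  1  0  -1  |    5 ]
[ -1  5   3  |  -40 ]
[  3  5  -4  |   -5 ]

(0, -5, -5)

Forward elimination on [A|b]:
R2 <- R2 - (-1)*R1:  [   0    5    2  -35 ]
R3 <- R3 - (3)*R1:  [   0    5   -1  -20 ]
R3 <- R3 - (1)*R2:  [  0   0  -3  15 ]
Row echelon form:
[ 1  0  -1  |    5 ]
[ 0  5   2  |  -35 ]
[ 0  0  -3  |   15 ]
Back-substitution:
w = (15) / -3 = -5
v = (-35 - (2)*(-5)) / 5 = -5
u = (5 - (-1)*(-5)) / 1 = 0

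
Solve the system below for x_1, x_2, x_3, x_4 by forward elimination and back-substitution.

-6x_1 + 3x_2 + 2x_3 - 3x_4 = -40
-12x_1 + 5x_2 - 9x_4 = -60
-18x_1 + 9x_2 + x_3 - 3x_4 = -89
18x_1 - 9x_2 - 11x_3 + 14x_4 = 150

Forward elimination on [A|b]:
R2 <- R2 - (2)*R1:  [  0  -1  -4  -3  20 ]
R3 <- R3 - (3)*R1:  [  0   0  -5   6  31 ]
R4 <- R4 - (-3)*R1:  [  0   0  -5   5  30 ]
R4 <- R4 - (1)*R3:  [  0   0   0  -1  -1 ]
Row echelon form:
[ -6   3   2  -3  |  -40 ]
[  0  -1  -4  -3  |   20 ]
[  0   0  -5   6  |   31 ]
[  0   0   0  -1  |   -1 ]
Back-substitution:
x_4 = (-1) / -1 = 1
x_3 = (31 - (6)*(1)) / -5 = -5
x_2 = (20 - (-4)*(-5) - (-3)*(1)) / -1 = -3
x_1 = (-40 - (3)*(-3) - (2)*(-5) - (-3)*(1)) / -6 = 3

(3, -3, -5, 1)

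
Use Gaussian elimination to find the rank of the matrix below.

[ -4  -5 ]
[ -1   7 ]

rank(A) = 2

Row reduction:
R2 <- R2 - (1/4)*R1:  [    0  33/4 ]
Row echelon form:
[ -4    -5 ]
[  0  33/4 ]
Nonzero rows / pivot columns: 2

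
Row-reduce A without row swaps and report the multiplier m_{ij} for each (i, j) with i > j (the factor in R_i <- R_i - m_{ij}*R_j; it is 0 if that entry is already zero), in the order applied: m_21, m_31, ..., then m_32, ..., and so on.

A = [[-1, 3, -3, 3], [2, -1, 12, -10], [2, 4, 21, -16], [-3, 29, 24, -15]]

Forward elimination:
R2 <- R2 - (-2)*R1:  [  0   5   6  -4 ]
R3 <- R3 - (-2)*R1:  [   0   10   15  -10 ]
R4 <- R4 - (3)*R1:  [   0   20   33  -24 ]
R3 <- R3 - (2)*R2:  [  0   0   3  -2 ]
R4 <- R4 - (4)*R2:  [  0   0   9  -8 ]
R4 <- R4 - (3)*R3:  [  0   0   0  -2 ]
Multipliers (in order of application): m_{21} = -2, m_{31} = -2, m_{41} = 3, m_{32} = 2, m_{42} = 4, m_{43} = 3

multipliers: -2, -2, 3, 2, 4, 3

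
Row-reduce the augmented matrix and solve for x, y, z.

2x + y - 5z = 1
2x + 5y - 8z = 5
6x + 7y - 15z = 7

(0, 1, 0)

Forward elimination on [A|b]:
R2 <- R2 - (1)*R1:  [  0   4  -3   4 ]
R3 <- R3 - (3)*R1:  [ 0  4  0  4 ]
R3 <- R3 - (1)*R2:  [ 0  0  3  0 ]
Row echelon form:
[ 2  1  -5  |  1 ]
[ 0  4  -3  |  4 ]
[ 0  0   3  |  0 ]
Back-substitution:
z = (0) / 3 = 0
y = (4 - (-3)*(0)) / 4 = 1
x = (1 - (1)*(1) - (-5)*(0)) / 2 = 0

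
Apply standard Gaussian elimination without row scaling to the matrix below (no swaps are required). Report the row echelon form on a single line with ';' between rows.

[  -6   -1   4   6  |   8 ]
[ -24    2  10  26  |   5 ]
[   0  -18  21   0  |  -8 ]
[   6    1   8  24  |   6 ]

Forward elimination:
R2 <- R2 - (4)*R1:  [   0    6   -6    2  -27 ]
R4 <- R4 - (-1)*R1:  [  0   0  12  30  14 ]
R3 <- R3 - (-3)*R2:  [   0    0    3    6  -89 ]
R4 <- R4 - (4)*R3:  [   0    0    0    6  370 ]
Row echelon form:
[ -6  -1   4  6  |    8 ]
[  0   6  -6  2  |  -27 ]
[  0   0   3  6  |  -89 ]
[  0   0   0  6  |  370 ]

REF = [-6 -1 4 6 8; 0 6 -6 2 -27; 0 0 3 6 -89; 0 0 0 6 370]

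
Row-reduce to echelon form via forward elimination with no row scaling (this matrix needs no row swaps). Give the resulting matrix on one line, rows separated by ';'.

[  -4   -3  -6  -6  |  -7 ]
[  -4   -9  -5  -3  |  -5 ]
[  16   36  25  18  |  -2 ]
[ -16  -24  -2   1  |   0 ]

Forward elimination:
R2 <- R2 - (1)*R1:  [  0  -6   1   3   2 ]
R3 <- R3 - (-4)*R1:  [   0   24    1   -6  -30 ]
R4 <- R4 - (4)*R1:  [   0  -12   22   25   28 ]
R3 <- R3 - (-4)*R2:  [   0    0    5    6  -22 ]
R4 <- R4 - (2)*R2:  [  0   0  20  19  24 ]
R4 <- R4 - (4)*R3:  [   0    0    0   -5  112 ]
Row echelon form:
[ -4  -3  -6  -6  |   -7 ]
[  0  -6   1   3  |    2 ]
[  0   0   5   6  |  -22 ]
[  0   0   0  -5  |  112 ]

REF = [-4 -3 -6 -6 -7; 0 -6 1 3 2; 0 0 5 6 -22; 0 0 0 -5 112]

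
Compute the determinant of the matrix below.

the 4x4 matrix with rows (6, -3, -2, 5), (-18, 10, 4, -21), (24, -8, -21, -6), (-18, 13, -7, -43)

det(A) = 60

Forward elimination:
R2 <- R2 - (-3)*R1:  [  0   1  -2  -6 ]
R3 <- R3 - (4)*R1:  [   0    4  -13  -26 ]
R4 <- R4 - (-3)*R1:  [   0    4  -13  -28 ]
R3 <- R3 - (4)*R2:  [  0   0  -5  -2 ]
R4 <- R4 - (4)*R2:  [  0   0  -5  -4 ]
R4 <- R4 - (1)*R3:  [  0   0   0  -2 ]
Upper-triangular form:
[ 6  -3  -2   5 ]
[ 0   1  -2  -6 ]
[ 0   0  -5  -2 ]
[ 0   0   0  -2 ]
det(A) = (-1)^0 * (6) * (1) * (-5) * (-2) = 60  (0 row swaps -> sign +1)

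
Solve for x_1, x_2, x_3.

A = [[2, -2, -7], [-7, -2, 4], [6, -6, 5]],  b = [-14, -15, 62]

(5, -2, 4)

Forward elimination on [A|b]:
R2 <- R2 - (-7/2)*R1:  [     0     -9  -41/2    -64 ]
R3 <- R3 - (3)*R1:  [   0    0   26  104 ]
Row echelon form:
[ 2  -2     -7  |  -14 ]
[ 0  -9  -41/2  |  -64 ]
[ 0   0     26  |  104 ]
Back-substitution:
x_3 = (104) / 26 = 4
x_2 = (-64 - (-41/2)*(4)) / -9 = -2
x_1 = (-14 - (-2)*(-2) - (-7)*(4)) / 2 = 5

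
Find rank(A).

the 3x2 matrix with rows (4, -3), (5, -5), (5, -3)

rank(A) = 2

Row reduction:
R2 <- R2 - (5/4)*R1:  [    0  -5/4 ]
R3 <- R3 - (5/4)*R1:  [   0  3/4 ]
R3 <- R3 - (-3/5)*R2:  [ 0  0 ]
Row echelon form:
[ 4    -3 ]
[ 0  -5/4 ]
[ 0     0 ]
Nonzero rows / pivot columns: 2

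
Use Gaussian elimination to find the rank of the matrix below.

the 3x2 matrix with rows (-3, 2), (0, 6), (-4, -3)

rank(A) = 2

Row reduction:
R3 <- R3 - (4/3)*R1:  [     0  -17/3 ]
R3 <- R3 - (-17/18)*R2:  [ 0  0 ]
Row echelon form:
[ -3  2 ]
[  0  6 ]
[  0  0 ]
Nonzero rows / pivot columns: 2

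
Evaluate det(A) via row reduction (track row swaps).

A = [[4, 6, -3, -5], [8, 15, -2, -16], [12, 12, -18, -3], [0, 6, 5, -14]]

Forward elimination:
R2 <- R2 - (2)*R1:  [  0   3   4  -6 ]
R3 <- R3 - (3)*R1:  [  0  -6  -9  12 ]
R3 <- R3 - (-2)*R2:  [  0   0  -1   0 ]
R4 <- R4 - (2)*R2:  [  0   0  -3  -2 ]
R4 <- R4 - (3)*R3:  [  0   0   0  -2 ]
Upper-triangular form:
[ 4  6  -3  -5 ]
[ 0  3   4  -6 ]
[ 0  0  -1   0 ]
[ 0  0   0  -2 ]
det(A) = (-1)^0 * (4) * (3) * (-1) * (-2) = 24  (0 row swaps -> sign +1)

det(A) = 24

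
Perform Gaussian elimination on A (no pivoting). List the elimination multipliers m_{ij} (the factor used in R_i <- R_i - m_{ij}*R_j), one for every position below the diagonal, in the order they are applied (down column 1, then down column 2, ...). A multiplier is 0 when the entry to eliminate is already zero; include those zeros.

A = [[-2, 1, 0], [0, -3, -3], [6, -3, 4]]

Forward elimination:
R2: entry in column 1 is already 0 -> m_{21} = 0 (no row operation needed)
R3 <- R3 - (-3)*R1:  [ 0  0  4 ]
R3: entry in column 2 is already 0 -> m_{32} = 0 (no row operation needed)
Multipliers (in order of application): m_{21} = 0, m_{31} = -3, m_{32} = 0

multipliers: 0, -3, 0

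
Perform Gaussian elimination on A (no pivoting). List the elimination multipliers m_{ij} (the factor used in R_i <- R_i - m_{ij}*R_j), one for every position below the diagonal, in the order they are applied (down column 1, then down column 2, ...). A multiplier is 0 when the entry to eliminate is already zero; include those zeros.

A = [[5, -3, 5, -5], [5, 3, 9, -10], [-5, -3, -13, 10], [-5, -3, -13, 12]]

Forward elimination:
R2 <- R2 - (1)*R1:  [  0   6   4  -5 ]
R3 <- R3 - (-1)*R1:  [  0  -6  -8   5 ]
R4 <- R4 - (-1)*R1:  [  0  -6  -8   7 ]
R3 <- R3 - (-1)*R2:  [  0   0  -4   0 ]
R4 <- R4 - (-1)*R2:  [  0   0  -4   2 ]
R4 <- R4 - (1)*R3:  [ 0  0  0  2 ]
Multipliers (in order of application): m_{21} = 1, m_{31} = -1, m_{41} = -1, m_{32} = -1, m_{42} = -1, m_{43} = 1

multipliers: 1, -1, -1, -1, -1, 1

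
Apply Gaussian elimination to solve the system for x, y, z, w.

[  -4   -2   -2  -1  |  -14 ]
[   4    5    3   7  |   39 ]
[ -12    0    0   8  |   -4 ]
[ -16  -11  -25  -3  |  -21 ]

(3, 1, -2, 4)

Forward elimination on [A|b]:
R2 <- R2 - (-1)*R1:  [  0   3   1   6  25 ]
R3 <- R3 - (3)*R1:  [  0   6   6  11  38 ]
R4 <- R4 - (4)*R1:  [   0   -3  -17    1   35 ]
R3 <- R3 - (2)*R2:  [   0    0    4   -1  -12 ]
R4 <- R4 - (-1)*R2:  [   0    0  -16    7   60 ]
R4 <- R4 - (-4)*R3:  [  0   0   0   3  12 ]
Row echelon form:
[ -4  -2  -2  -1  |  -14 ]
[  0   3   1   6  |   25 ]
[  0   0   4  -1  |  -12 ]
[  0   0   0   3  |   12 ]
Back-substitution:
w = (12) / 3 = 4
z = (-12 - (-1)*(4)) / 4 = -2
y = (25 - (1)*(-2) - (6)*(4)) / 3 = 1
x = (-14 - (-2)*(1) - (-2)*(-2) - (-1)*(4)) / -4 = 3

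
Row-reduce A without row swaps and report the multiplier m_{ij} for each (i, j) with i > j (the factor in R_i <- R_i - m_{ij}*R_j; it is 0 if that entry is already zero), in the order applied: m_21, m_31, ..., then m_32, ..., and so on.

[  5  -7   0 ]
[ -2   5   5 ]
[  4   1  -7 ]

multipliers: -2/5, 4/5, 3

Forward elimination:
R2 <- R2 - (-2/5)*R1:  [    0  11/5     5 ]
R3 <- R3 - (4/5)*R1:  [    0  33/5    -7 ]
R3 <- R3 - (3)*R2:  [   0    0  -22 ]
Multipliers (in order of application): m_{21} = -2/5, m_{31} = 4/5, m_{32} = 3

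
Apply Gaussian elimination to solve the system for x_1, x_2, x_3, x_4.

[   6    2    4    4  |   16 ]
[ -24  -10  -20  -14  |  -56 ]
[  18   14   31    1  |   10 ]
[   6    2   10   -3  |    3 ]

(3, -1, -1, 1)

Forward elimination on [A|b]:
R2 <- R2 - (-4)*R1:  [  0  -2  -4   2   8 ]
R3 <- R3 - (3)*R1:  [   0    8   19  -11  -38 ]
R4 <- R4 - (1)*R1:  [   0    0    6   -7  -13 ]
R3 <- R3 - (-4)*R2:  [  0   0   3  -3  -6 ]
R4 <- R4 - (2)*R3:  [  0   0   0  -1  -1 ]
Row echelon form:
[ 6   2   4   4  |  16 ]
[ 0  -2  -4   2  |   8 ]
[ 0   0   3  -3  |  -6 ]
[ 0   0   0  -1  |  -1 ]
Back-substitution:
x_4 = (-1) / -1 = 1
x_3 = (-6 - (-3)*(1)) / 3 = -1
x_2 = (8 - (-4)*(-1) - (2)*(1)) / -2 = -1
x_1 = (16 - (2)*(-1) - (4)*(-1) - (4)*(1)) / 6 = 3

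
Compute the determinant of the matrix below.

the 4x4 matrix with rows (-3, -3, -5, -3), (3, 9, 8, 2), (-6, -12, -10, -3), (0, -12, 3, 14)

Forward elimination:
R2 <- R2 - (-1)*R1:  [  0   6   3  -1 ]
R3 <- R3 - (2)*R1:  [  0  -6   0   3 ]
R3 <- R3 - (-1)*R2:  [ 0  0  3  2 ]
R4 <- R4 - (-2)*R2:  [  0   0   9  12 ]
R4 <- R4 - (3)*R3:  [ 0  0  0  6 ]
Upper-triangular form:
[ -3  -3  -5  -3 ]
[  0   6   3  -1 ]
[  0   0   3   2 ]
[  0   0   0   6 ]
det(A) = (-1)^0 * (-3) * (6) * (3) * (6) = -324  (0 row swaps -> sign +1)

det(A) = -324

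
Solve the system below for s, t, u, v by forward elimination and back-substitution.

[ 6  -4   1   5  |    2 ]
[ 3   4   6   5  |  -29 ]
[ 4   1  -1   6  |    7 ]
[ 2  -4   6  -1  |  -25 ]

(2, 0, -5, -1)

Forward elimination on [A|b]:
R2 <- R2 - (1/2)*R1:  [    0     6  11/2   5/2   -30 ]
R3 <- R3 - (2/3)*R1:  [    0  11/3  -5/3   8/3  17/3 ]
R4 <- R4 - (1/3)*R1:  [     0   -8/3   17/3   -8/3  -77/3 ]
R3 <- R3 - (11/18)*R2:  [       0        0  -181/36    41/36       24 ]
R4 <- R4 - (-4/9)*R2:  [     0      0   73/9  -14/9    -39 ]
R4 <- R4 - (-292/181)*R3:  [       0        0        0   51/181  -51/181 ]
Row echelon form:
[ 6  -4        1       5  |        2 ]
[ 0   6     11/2     5/2  |      -30 ]
[ 0   0  -181/36   41/36  |       24 ]
[ 0   0        0  51/181  |  -51/181 ]
Back-substitution:
v = (-51/181) / (51/181) = -1
u = (24 - (41/36)*(-1)) / (-181/36) = -5
t = (-30 - (11/2)*(-5) - (5/2)*(-1)) / 6 = 0
s = (2 - (-4)*(0) - (1)*(-5) - (5)*(-1)) / 6 = 2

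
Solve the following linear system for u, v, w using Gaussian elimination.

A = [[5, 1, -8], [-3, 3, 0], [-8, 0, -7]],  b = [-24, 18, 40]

(-5, 1, 0)

Forward elimination on [A|b]:
R2 <- R2 - (-3/5)*R1:  [     0   18/5  -24/5   18/5 ]
R3 <- R3 - (-8/5)*R1:  [     0    8/5  -99/5    8/5 ]
R3 <- R3 - (4/9)*R2:  [     0      0  -53/3      0 ]
Row echelon form:
[ 5     1     -8  |   -24 ]
[ 0  18/5  -24/5  |  18/5 ]
[ 0     0  -53/3  |     0 ]
Back-substitution:
w = (0) / (-53/3) = 0
v = (18/5 - (-24/5)*(0)) / (18/5) = 1
u = (-24 - (1)*(1) - (-8)*(0)) / 5 = -5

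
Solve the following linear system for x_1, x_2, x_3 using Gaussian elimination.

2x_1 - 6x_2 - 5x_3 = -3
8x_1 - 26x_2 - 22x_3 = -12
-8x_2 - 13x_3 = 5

(-1, 1, -1)

Forward elimination on [A|b]:
R2 <- R2 - (4)*R1:  [  0  -2  -2   0 ]
R3 <- R3 - (4)*R2:  [  0   0  -5   5 ]
Row echelon form:
[ 2  -6  -5  |  -3 ]
[ 0  -2  -2  |   0 ]
[ 0   0  -5  |   5 ]
Back-substitution:
x_3 = (5) / -5 = -1
x_2 = (0 - (-2)*(-1)) / -2 = 1
x_1 = (-3 - (-6)*(1) - (-5)*(-1)) / 2 = -1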